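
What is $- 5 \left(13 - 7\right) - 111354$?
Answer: $-111384$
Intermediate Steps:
$- 5 \left(13 - 7\right) - 111354 = \left(-5\right) 6 - 111354 = -30 - 111354 = -111384$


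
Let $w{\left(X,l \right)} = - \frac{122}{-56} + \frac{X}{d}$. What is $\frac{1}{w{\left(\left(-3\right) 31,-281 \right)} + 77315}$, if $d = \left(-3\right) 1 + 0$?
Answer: $\frac{28}{2165749} \approx 1.2929 \cdot 10^{-5}$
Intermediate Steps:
$d = -3$ ($d = -3 + 0 = -3$)
$w{\left(X,l \right)} = \frac{61}{28} - \frac{X}{3}$ ($w{\left(X,l \right)} = - \frac{122}{-56} + \frac{X}{-3} = \left(-122\right) \left(- \frac{1}{56}\right) + X \left(- \frac{1}{3}\right) = \frac{61}{28} - \frac{X}{3}$)
$\frac{1}{w{\left(\left(-3\right) 31,-281 \right)} + 77315} = \frac{1}{\left(\frac{61}{28} - \frac{\left(-3\right) 31}{3}\right) + 77315} = \frac{1}{\left(\frac{61}{28} - -31\right) + 77315} = \frac{1}{\left(\frac{61}{28} + 31\right) + 77315} = \frac{1}{\frac{929}{28} + 77315} = \frac{1}{\frac{2165749}{28}} = \frac{28}{2165749}$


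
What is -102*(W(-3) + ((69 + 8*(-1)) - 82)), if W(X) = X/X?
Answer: 2040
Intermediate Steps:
W(X) = 1
-102*(W(-3) + ((69 + 8*(-1)) - 82)) = -102*(1 + ((69 + 8*(-1)) - 82)) = -102*(1 + ((69 - 8) - 82)) = -102*(1 + (61 - 82)) = -102*(1 - 21) = -102*(-20) = 2040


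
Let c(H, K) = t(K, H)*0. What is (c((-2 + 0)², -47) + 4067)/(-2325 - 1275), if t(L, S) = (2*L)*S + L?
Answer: -4067/3600 ≈ -1.1297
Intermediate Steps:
t(L, S) = L + 2*L*S (t(L, S) = 2*L*S + L = L + 2*L*S)
c(H, K) = 0 (c(H, K) = (K*(1 + 2*H))*0 = 0)
(c((-2 + 0)², -47) + 4067)/(-2325 - 1275) = (0 + 4067)/(-2325 - 1275) = 4067/(-3600) = 4067*(-1/3600) = -4067/3600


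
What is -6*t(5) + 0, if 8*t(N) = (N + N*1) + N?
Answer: -45/4 ≈ -11.250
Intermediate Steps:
t(N) = 3*N/8 (t(N) = ((N + N*1) + N)/8 = ((N + N) + N)/8 = (2*N + N)/8 = (3*N)/8 = 3*N/8)
-6*t(5) + 0 = -9*5/4 + 0 = -6*15/8 + 0 = -45/4 + 0 = -45/4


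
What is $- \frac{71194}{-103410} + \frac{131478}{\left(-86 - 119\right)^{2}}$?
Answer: $\frac{1658806783}{434580525} \approx 3.817$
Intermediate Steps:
$- \frac{71194}{-103410} + \frac{131478}{\left(-86 - 119\right)^{2}} = \left(-71194\right) \left(- \frac{1}{103410}\right) + \frac{131478}{\left(-205\right)^{2}} = \frac{35597}{51705} + \frac{131478}{42025} = \frac{1658806783}{434580525}$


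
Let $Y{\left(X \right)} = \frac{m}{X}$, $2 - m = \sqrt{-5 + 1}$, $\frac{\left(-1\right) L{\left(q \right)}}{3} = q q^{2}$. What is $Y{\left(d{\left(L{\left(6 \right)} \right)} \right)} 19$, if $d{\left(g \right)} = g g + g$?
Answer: $\frac{19}{209628} - \frac{19 i}{209628} \approx 9.0637 \cdot 10^{-5} - 9.0637 \cdot 10^{-5} i$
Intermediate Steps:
$L{\left(q \right)} = - 3 q^{3}$ ($L{\left(q \right)} = - 3 q q^{2} = - 3 q^{3}$)
$d{\left(g \right)} = g + g^{2}$ ($d{\left(g \right)} = g^{2} + g = g + g^{2}$)
$m = 2 - 2 i$ ($m = 2 - \sqrt{-5 + 1} = 2 - \sqrt{-4} = 2 - 2 i \approx 2.0 - 2.0 i$)
$Y{\left(X \right)} = \frac{2 - 2 i}{X}$
$Y{\left(d{\left(L{\left(6 \right)} \right)} \right)} 19 = \frac{2 \left(1 - i\right)}{- 3 \cdot 6^{3} \left(1 - 3 \cdot 6^{3}\right)} 19 = \frac{2 \left(1 - i\right)}{\left(-3\right) 216 \left(1 - 648\right)} 19 = \frac{2 \left(1 - i\right)}{\left(-648\right) \left(1 - 648\right)} 19 = \frac{2 \left(1 - i\right)}{\left(-648\right) \left(-647\right)} 19 = \frac{2 \left(1 - i\right)}{419256} \cdot 19 = 2 \cdot \frac{1}{419256} \left(1 - i\right) 19 = \left(\frac{1}{209628} - \frac{i}{209628}\right) 19 = \frac{19}{209628} - \frac{19 i}{209628}$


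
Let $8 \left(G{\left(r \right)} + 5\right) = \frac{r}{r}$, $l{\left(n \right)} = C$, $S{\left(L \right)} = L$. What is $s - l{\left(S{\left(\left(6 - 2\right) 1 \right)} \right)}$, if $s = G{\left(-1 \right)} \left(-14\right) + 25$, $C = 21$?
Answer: $\frac{289}{4} \approx 72.25$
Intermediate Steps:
$l{\left(n \right)} = 21$
$G{\left(r \right)} = - \frac{39}{8}$ ($G{\left(r \right)} = -5 + \frac{r \frac{1}{r}}{8} = -5 + \frac{1}{8} \cdot 1 = -5 + \frac{1}{8} = - \frac{39}{8}$)
$s = \frac{373}{4}$ ($s = \left(- \frac{39}{8}\right) \left(-14\right) + 25 = \frac{273}{4} + 25 = \frac{373}{4} \approx 93.25$)
$s - l{\left(S{\left(\left(6 - 2\right) 1 \right)} \right)} = \frac{373}{4} - 21 = \frac{289}{4}$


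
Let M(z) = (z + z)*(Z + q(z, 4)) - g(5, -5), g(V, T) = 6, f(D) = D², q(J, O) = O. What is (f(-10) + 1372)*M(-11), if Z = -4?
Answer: -8832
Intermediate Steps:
M(z) = -6 (M(z) = (z + z)*(-4 + 4) - 1*6 = (2*z)*0 - 6 = 0 - 6 = -6)
(f(-10) + 1372)*M(-11) = ((-10)² + 1372)*(-6) = (100 + 1372)*(-6) = 1472*(-6) = -8832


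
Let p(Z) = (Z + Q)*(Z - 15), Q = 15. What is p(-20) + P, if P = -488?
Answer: -313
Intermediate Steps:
p(Z) = (-15 + Z)*(15 + Z) (p(Z) = (Z + 15)*(Z - 15) = (15 + Z)*(-15 + Z) = (-15 + Z)*(15 + Z))
p(-20) + P = (-225 + (-20)²) - 488 = (-225 + 400) - 488 = 175 - 488 = -313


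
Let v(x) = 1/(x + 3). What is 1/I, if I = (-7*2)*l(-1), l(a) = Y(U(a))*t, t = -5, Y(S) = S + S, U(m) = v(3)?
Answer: 3/70 ≈ 0.042857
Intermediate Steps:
v(x) = 1/(3 + x)
U(m) = ⅙ (U(m) = 1/(3 + 3) = 1/6 = ⅙)
Y(S) = 2*S
l(a) = -5/3 (l(a) = (2*(⅙))*(-5) = (⅓)*(-5) = -5/3)
I = 70/3 (I = -7*2*(-5/3) = -14*(-5/3) = 70/3 ≈ 23.333)
1/I = 1/(70/3) = 3/70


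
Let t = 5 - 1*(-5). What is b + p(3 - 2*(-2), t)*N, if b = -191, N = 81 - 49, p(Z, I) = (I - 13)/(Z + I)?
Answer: -3343/17 ≈ -196.65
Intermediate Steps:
t = 10 (t = 5 + 5 = 10)
p(Z, I) = (-13 + I)/(I + Z)
N = 32
b + p(3 - 2*(-2), t)*N = -191 + ((-13 + 10)/(10 + (3 - 2*(-2))))*32 = -191 + (-3/(10 + (3 + 4)))*32 = -191 + (-3/(10 + 7))*32 = -191 + (-3/17)*32 = -191 + ((1/17)*(-3))*32 = -191 - 3/17*32 = -191 - 96/17 = -3343/17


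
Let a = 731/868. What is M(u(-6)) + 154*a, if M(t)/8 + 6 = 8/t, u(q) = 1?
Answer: 9033/62 ≈ 145.69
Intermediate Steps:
M(t) = -48 + 64/t (M(t) = -48 + 8*(8/t) = -48 + 64/t)
a = 731/868 (a = 731*(1/868) = 731/868 ≈ 0.84217)
M(u(-6)) + 154*a = (-48 + 64/1) + 154*(731/868) = (-48 + 64*1) + 8041/62 = (-48 + 64) + 8041/62 = 16 + 8041/62 = 9033/62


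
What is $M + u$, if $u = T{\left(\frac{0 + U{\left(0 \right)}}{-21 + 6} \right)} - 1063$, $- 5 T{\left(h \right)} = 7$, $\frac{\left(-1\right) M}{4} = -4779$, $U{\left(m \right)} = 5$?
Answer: $\frac{90258}{5} \approx 18052.0$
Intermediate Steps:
$M = 19116$ ($M = \left(-4\right) \left(-4779\right) = 19116$)
$T{\left(h \right)} = - \frac{7}{5}$ ($T{\left(h \right)} = \left(- \frac{1}{5}\right) 7 = - \frac{7}{5}$)
$u = - \frac{5322}{5}$ ($u = - \frac{7}{5} - 1063 = - \frac{5322}{5} \approx -1064.4$)
$M + u = 19116 - \frac{5322}{5} = \frac{90258}{5}$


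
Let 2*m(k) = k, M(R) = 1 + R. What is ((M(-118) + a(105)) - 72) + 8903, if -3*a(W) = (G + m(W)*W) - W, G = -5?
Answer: 41479/6 ≈ 6913.2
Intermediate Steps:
m(k) = k/2
a(W) = 5/3 - W**2/6 + W/3 (a(W) = -((-5 + (W/2)*W) - W)/3 = -((-5 + W**2/2) - W)/3 = -(-5 + W**2/2 - W)/3 = 5/3 - W**2/6 + W/3)
((M(-118) + a(105)) - 72) + 8903 = (((1 - 118) + (5/3 - 1/6*105**2 + (1/3)*105)) - 72) + 8903 = ((-117 + (5/3 - 1/6*11025 + 35)) - 72) + 8903 = ((-117 + (5/3 - 3675/2 + 35)) - 72) + 8903 = ((-117 - 10805/6) - 72) + 8903 = (-11507/6 - 72) + 8903 = -11939/6 + 8903 = 41479/6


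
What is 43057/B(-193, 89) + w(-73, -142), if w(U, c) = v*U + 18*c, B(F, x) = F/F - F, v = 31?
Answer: -891829/194 ≈ -4597.1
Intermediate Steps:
B(F, x) = 1 - F
w(U, c) = 18*c + 31*U (w(U, c) = 31*U + 18*c = 18*c + 31*U)
43057/B(-193, 89) + w(-73, -142) = 43057/(1 - 1*(-193)) + (18*(-142) + 31*(-73)) = 43057/(1 + 193) + (-2556 - 2263) = 43057/194 - 4819 = -891829/194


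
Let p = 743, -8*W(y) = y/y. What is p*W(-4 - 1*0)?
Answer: -743/8 ≈ -92.875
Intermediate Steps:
W(y) = -⅛ (W(y) = -y/(8*y) = -⅛*1 = -⅛)
p*W(-4 - 1*0) = 743*(-⅛) = -743/8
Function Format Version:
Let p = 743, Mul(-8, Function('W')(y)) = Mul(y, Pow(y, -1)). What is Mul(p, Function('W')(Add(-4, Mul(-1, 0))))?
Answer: Rational(-743, 8) ≈ -92.875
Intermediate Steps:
Function('W')(y) = Rational(-1, 8) (Function('W')(y) = Mul(Rational(-1, 8), Mul(y, Pow(y, -1))) = Mul(Rational(-1, 8), 1) = Rational(-1, 8))
Mul(p, Function('W')(Add(-4, Mul(-1, 0)))) = Mul(743, Rational(-1, 8)) = Rational(-743, 8)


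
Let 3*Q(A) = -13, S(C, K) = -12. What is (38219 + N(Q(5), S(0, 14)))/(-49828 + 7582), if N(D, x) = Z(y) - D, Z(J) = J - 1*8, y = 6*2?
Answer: -57341/63369 ≈ -0.90487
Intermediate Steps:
y = 12
Z(J) = -8 + J (Z(J) = J - 8 = -8 + J)
Q(A) = -13/3 (Q(A) = (1/3)*(-13) = -13/3)
N(D, x) = 4 - D (N(D, x) = (-8 + 12) - D = 4 - D)
(38219 + N(Q(5), S(0, 14)))/(-49828 + 7582) = (38219 + (4 - 1*(-13/3)))/(-49828 + 7582) = (38219 + (4 + 13/3))/(-42246) = (38219 + 25/3)*(-1/42246) = (114682/3)*(-1/42246) = -57341/63369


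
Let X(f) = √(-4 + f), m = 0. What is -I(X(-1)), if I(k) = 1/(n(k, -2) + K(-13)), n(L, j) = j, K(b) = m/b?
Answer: ½ ≈ 0.50000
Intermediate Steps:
K(b) = 0 (K(b) = 0/b = 0)
I(k) = -½ (I(k) = 1/(-2 + 0) = 1/(-2) = -½)
-I(X(-1)) = -1*(-½) = ½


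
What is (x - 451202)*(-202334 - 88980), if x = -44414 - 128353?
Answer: 181770905266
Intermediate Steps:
x = -172767
(x - 451202)*(-202334 - 88980) = (-172767 - 451202)*(-202334 - 88980) = -623969*(-291314) = 181770905266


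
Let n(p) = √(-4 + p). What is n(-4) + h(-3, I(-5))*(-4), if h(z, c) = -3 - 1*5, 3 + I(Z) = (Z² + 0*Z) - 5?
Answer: 32 + 2*I*√2 ≈ 32.0 + 2.8284*I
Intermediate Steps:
I(Z) = -8 + Z² (I(Z) = -3 + ((Z² + 0*Z) - 5) = -3 + ((Z² + 0) - 5) = -3 + (Z² - 5) = -3 + (-5 + Z²) = -8 + Z²)
h(z, c) = -8 (h(z, c) = -3 - 5 = -8)
n(-4) + h(-3, I(-5))*(-4) = √(-4 - 4) - 8*(-4) = √(-8) + 32 = 2*I*√2 + 32 = 32 + 2*I*√2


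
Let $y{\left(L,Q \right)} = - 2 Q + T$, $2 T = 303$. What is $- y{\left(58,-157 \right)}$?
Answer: $- \frac{931}{2} \approx -465.5$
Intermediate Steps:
$T = \frac{303}{2}$ ($T = \frac{1}{2} \cdot 303 = \frac{303}{2} \approx 151.5$)
$y{\left(L,Q \right)} = \frac{303}{2} - 2 Q$ ($y{\left(L,Q \right)} = - 2 Q + \frac{303}{2} = \frac{303}{2} - 2 Q$)
$- y{\left(58,-157 \right)} = - (\frac{303}{2} - -314) = - (\frac{303}{2} + 314) = \left(-1\right) \frac{931}{2} = - \frac{931}{2}$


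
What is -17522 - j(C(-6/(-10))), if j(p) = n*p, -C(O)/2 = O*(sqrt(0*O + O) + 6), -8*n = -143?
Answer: -173933/10 + 429*sqrt(15)/100 ≈ -17377.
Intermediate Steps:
n = 143/8 (n = -1/8*(-143) = 143/8 ≈ 17.875)
C(O) = -2*O*(6 + sqrt(O)) (C(O) = -2*O*(sqrt(0*O + O) + 6) = -2*O*(sqrt(0 + O) + 6) = -2*O*(sqrt(O) + 6) = -2*O*(6 + sqrt(O)))
j(p) = 143*p/8
-17522 - j(C(-6/(-10))) = -17522 - 143*(-(-72)/(-10) - 2*6*sqrt(6)*(-1/(-10))**(3/2))/8 = -17522 - 143*(-(-72)*(-1)/10 - 2*3*sqrt(15)/25)/8 = -17522 - 143*(-12*3/5 - 6*sqrt(15)/25)/8 = -17522 - 143*(-36/5 - 6*sqrt(15)/25)/8 = -17522 - (-1287/10 - 429*sqrt(15)/100) = -17522 + (1287/10 + 429*sqrt(15)/100) = -173933/10 + 429*sqrt(15)/100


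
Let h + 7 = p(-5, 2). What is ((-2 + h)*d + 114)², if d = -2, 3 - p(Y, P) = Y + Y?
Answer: 11236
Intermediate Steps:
p(Y, P) = 3 - 2*Y (p(Y, P) = 3 - (Y + Y) = 3 - 2*Y)
h = 6 (h = -7 + (3 - 2*(-5)) = -7 + (3 + 10) = -7 + 13 = 6)
((-2 + h)*d + 114)² = ((-2 + 6)*(-2) + 114)² = (4*(-2) + 114)² = (-8 + 114)² = 106² = 11236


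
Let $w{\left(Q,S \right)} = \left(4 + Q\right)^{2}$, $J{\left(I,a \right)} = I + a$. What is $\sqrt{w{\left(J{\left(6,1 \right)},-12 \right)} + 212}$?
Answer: $3 \sqrt{37} \approx 18.248$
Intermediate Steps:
$\sqrt{w{\left(J{\left(6,1 \right)},-12 \right)} + 212} = \sqrt{\left(4 + \left(6 + 1\right)\right)^{2} + 212} = \sqrt{\left(4 + 7\right)^{2} + 212} = \sqrt{11^{2} + 212} = \sqrt{121 + 212} = \sqrt{333} = 3 \sqrt{37}$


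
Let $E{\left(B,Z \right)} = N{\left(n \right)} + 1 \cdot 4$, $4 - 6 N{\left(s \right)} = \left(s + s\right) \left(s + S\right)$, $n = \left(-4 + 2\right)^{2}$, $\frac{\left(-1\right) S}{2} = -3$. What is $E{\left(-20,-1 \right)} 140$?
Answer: $- \frac{3640}{3} \approx -1213.3$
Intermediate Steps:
$S = 6$ ($S = \left(-2\right) \left(-3\right) = 6$)
$n = 4$ ($n = \left(-2\right)^{2} = 4$)
$N{\left(s \right)} = \frac{2}{3} - \frac{s \left(6 + s\right)}{3}$ ($N{\left(s \right)} = \frac{2}{3} - \frac{\left(s + s\right) \left(s + 6\right)}{6} = \frac{2}{3} - \frac{2 s \left(6 + s\right)}{6} = \frac{2}{3} - \frac{s \left(6 + s\right)}{3}$)
$E{\left(B,Z \right)} = - \frac{26}{3}$ ($E{\left(B,Z \right)} = \left(\frac{2}{3} - 8 - \frac{4^{2}}{3}\right) + 1 \cdot 4 = \left(\frac{2}{3} - 8 - \frac{16}{3}\right) + 4 = - \frac{38}{3} + 4 = - \frac{26}{3}$)
$E{\left(-20,-1 \right)} 140 = \left(- \frac{26}{3}\right) 140 = - \frac{3640}{3}$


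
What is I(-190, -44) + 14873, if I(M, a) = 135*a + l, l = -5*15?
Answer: 8858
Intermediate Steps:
l = -75
I(M, a) = -75 + 135*a (I(M, a) = 135*a - 75 = -75 + 135*a)
I(-190, -44) + 14873 = (-75 + 135*(-44)) + 14873 = (-75 - 5940) + 14873 = -6015 + 14873 = 8858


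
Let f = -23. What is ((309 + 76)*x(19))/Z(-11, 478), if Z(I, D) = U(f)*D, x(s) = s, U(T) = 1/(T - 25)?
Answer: -175560/239 ≈ -734.56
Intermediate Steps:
U(T) = 1/(-25 + T)
Z(I, D) = -D/48 (Z(I, D) = D/(-25 - 23) = D/(-48) = -D/48)
((309 + 76)*x(19))/Z(-11, 478) = ((309 + 76)*19)/((-1/48*478)) = (385*19)/(-239/24) = 7315*(-24/239) = -175560/239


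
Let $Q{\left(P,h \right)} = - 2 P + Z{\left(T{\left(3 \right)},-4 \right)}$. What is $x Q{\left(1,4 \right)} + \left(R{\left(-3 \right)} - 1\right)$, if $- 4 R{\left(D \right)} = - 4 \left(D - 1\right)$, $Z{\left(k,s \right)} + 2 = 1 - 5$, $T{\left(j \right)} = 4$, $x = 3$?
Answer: $-29$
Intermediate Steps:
$Z{\left(k,s \right)} = -6$ ($Z{\left(k,s \right)} = -2 + \left(1 - 5\right) = -2 - 4 = -6$)
$R{\left(D \right)} = -1 + D$ ($R{\left(D \right)} = - \frac{\left(-4\right) \left(D - 1\right)}{4} = - \frac{\left(-4\right) \left(-1 + D\right)}{4} = - \frac{4 - 4 D}{4} = -1 + D$)
$Q{\left(P,h \right)} = -6 - 2 P$ ($Q{\left(P,h \right)} = - 2 P - 6 = -6 - 2 P$)
$x Q{\left(1,4 \right)} + \left(R{\left(-3 \right)} - 1\right) = 3 \left(-6 - 2\right) - 5 = 3 \left(-8\right) - 5 = -24 - 5 = -29$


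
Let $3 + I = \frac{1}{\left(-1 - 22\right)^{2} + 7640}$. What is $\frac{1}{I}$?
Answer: $- \frac{8169}{24506} \approx -0.33335$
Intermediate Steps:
$I = - \frac{24506}{8169}$ ($I = -3 + \frac{1}{\left(-1 - 22\right)^{2} + 7640} = -3 + \frac{1}{\left(-23\right)^{2} + 7640} = -3 + \frac{1}{529 + 7640} = -3 + \frac{1}{8169} = - \frac{24506}{8169} \approx -2.9999$)
$\frac{1}{I} = \frac{1}{- \frac{24506}{8169}} = - \frac{8169}{24506}$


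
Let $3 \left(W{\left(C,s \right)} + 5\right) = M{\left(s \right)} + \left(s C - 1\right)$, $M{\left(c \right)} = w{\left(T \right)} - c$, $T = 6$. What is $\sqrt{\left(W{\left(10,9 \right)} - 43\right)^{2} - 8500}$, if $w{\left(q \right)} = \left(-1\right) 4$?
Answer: $\frac{2 i \sqrt{17969}}{3} \approx 89.366 i$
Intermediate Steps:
$w{\left(q \right)} = -4$
$M{\left(c \right)} = -4 - c$
$W{\left(C,s \right)} = - \frac{20}{3} - \frac{s}{3} + \frac{C s}{3}$ ($W{\left(C,s \right)} = -5 + \frac{\left(-4 - s\right) + \left(s C - 1\right)}{3} = -5 + \frac{\left(-4 - s\right) + \left(C s - 1\right)}{3} = -5 + \frac{\left(-4 - s\right) + \left(-1 + C s\right)}{3} = -5 + \frac{-5 - s + C s}{3} = -5 - \left(\frac{5}{3} + \frac{s}{3} - \frac{C s}{3}\right) = - \frac{20}{3} - \frac{s}{3} + \frac{C s}{3}$)
$\sqrt{\left(W{\left(10,9 \right)} - 43\right)^{2} - 8500} = \sqrt{\left(\left(- \frac{20}{3} - 3 + \frac{1}{3} \cdot 10 \cdot 9\right) - 43\right)^{2} - 8500} = \sqrt{\left(\left(- \frac{20}{3} - 3 + 30\right) - 43\right)^{2} - 8500} = \sqrt{\left(\frac{61}{3} - 43\right)^{2} - 8500} = \sqrt{\left(- \frac{68}{3}\right)^{2} - 8500} = \sqrt{\frac{4624}{9} - 8500} = \sqrt{- \frac{71876}{9}} = \frac{2 i \sqrt{17969}}{3}$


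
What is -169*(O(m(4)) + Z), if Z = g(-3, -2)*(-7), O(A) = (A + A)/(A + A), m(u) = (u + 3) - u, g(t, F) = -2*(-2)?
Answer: 4563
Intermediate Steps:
g(t, F) = 4
m(u) = 3 (m(u) = (3 + u) - u = 3)
O(A) = 1 (O(A) = (2*A)/((2*A)) = (2*A)*(1/(2*A)) = 1)
Z = -28 (Z = 4*(-7) = -28)
-169*(O(m(4)) + Z) = -169*(1 - 28) = -169*(-27) = 4563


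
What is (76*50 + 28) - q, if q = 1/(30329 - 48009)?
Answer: 67679041/17680 ≈ 3828.0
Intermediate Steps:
q = -1/17680 (q = 1/(-17680) = -1/17680 ≈ -5.6561e-5)
(76*50 + 28) - q = (76*50 + 28) - 1*(-1/17680) = (3800 + 28) + 1/17680 = 3828 + 1/17680 = 67679041/17680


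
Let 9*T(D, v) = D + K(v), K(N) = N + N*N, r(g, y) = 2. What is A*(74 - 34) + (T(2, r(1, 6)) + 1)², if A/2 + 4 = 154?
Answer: 972289/81 ≈ 12004.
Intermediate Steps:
A = 300 (A = -8 + 2*154 = -8 + 308 = 300)
K(N) = N + N²
T(D, v) = D/9 + v*(1 + v)/9 (T(D, v) = (D + v*(1 + v))/9 = D/9 + v*(1 + v)/9)
A*(74 - 34) + (T(2, r(1, 6)) + 1)² = 300*(74 - 34) + (((⅑)*2 + (⅑)*2*(1 + 2)) + 1)² = 300*40 + ((2/9 + (⅑)*2*3) + 1)² = 12000 + ((2/9 + ⅔) + 1)² = 12000 + (8/9 + 1)² = 12000 + (17/9)² = 12000 + 289/81 = 972289/81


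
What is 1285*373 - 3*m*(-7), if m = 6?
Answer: 479431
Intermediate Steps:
1285*373 - 3*m*(-7) = 1285*373 - 3*6*(-7) = 479305 - 18*(-7) = 479305 + 126 = 479431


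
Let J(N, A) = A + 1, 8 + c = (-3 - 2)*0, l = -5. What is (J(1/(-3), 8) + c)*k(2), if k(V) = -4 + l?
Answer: -9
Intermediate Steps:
k(V) = -9 (k(V) = -4 - 5 = -9)
c = -8 (c = -8 + (-3 - 2)*0 = -8 - 5*0 = -8 + 0 = -8)
J(N, A) = 1 + A
(J(1/(-3), 8) + c)*k(2) = ((1 + 8) - 8)*(-9) = (9 - 8)*(-9) = 1*(-9) = -9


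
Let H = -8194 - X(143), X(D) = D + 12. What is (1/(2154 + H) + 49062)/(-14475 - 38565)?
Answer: -303939089/328582800 ≈ -0.92500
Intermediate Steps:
X(D) = 12 + D
H = -8349 (H = -8194 - (12 + 143) = -8194 - 1*155 = -8194 - 155 = -8349)
(1/(2154 + H) + 49062)/(-14475 - 38565) = (1/(2154 - 8349) + 49062)/(-14475 - 38565) = (1/(-6195) + 49062)/(-53040) = (-1/6195 + 49062)*(-1/53040) = (303939089/6195)*(-1/53040) = -303939089/328582800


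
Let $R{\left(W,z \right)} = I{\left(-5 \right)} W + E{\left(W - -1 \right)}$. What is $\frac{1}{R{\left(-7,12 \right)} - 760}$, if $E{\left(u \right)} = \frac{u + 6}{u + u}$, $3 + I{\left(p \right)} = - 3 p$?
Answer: $- \frac{1}{844} \approx -0.0011848$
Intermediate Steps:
$I{\left(p \right)} = -3 - 3 p$
$E{\left(u \right)} = \frac{6 + u}{2 u}$
$R{\left(W,z \right)} = 12 W + \frac{7 + W}{2 \left(1 + W\right)}$ ($R{\left(W,z \right)} = \left(-3 - -15\right) W + \frac{6 + \left(W - -1\right)}{2 \left(W - -1\right)} = \left(-3 + 15\right) W + \frac{6 + \left(W + 1\right)}{2 \left(W + 1\right)} = 12 W + \frac{6 + \left(1 + W\right)}{2 \left(1 + W\right)} = 12 W + \frac{7 + W}{2 \left(1 + W\right)}$)
$\frac{1}{R{\left(-7,12 \right)} - 760} = \frac{1}{\frac{7 - 7 + 24 \left(-7\right) \left(1 - 7\right)}{2 \left(1 - 7\right)} - 760} = \frac{1}{\frac{7 - 7 + 24 \left(-7\right) \left(-6\right)}{2 \left(-6\right)} - 760} = \frac{1}{\frac{1}{2} \left(- \frac{1}{6}\right) \left(7 - 7 + 1008\right) - 760} = \frac{1}{\frac{1}{2} \left(- \frac{1}{6}\right) 1008 - 760} = \frac{1}{-84 - 760} = \frac{1}{-844} = - \frac{1}{844}$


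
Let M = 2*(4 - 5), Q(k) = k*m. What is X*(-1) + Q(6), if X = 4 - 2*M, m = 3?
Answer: 10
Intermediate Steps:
Q(k) = 3*k (Q(k) = k*3 = 3*k)
M = -2 (M = 2*(-1) = -2)
X = 8 (X = 4 - 2*(-2) = 4 + 4 = 8)
X*(-1) + Q(6) = 8*(-1) + 3*6 = -8 + 18 = 10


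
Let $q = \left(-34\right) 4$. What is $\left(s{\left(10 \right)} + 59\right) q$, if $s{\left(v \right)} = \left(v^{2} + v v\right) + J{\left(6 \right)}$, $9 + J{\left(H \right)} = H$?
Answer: $-34816$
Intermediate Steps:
$J{\left(H \right)} = -9 + H$
$q = -136$
$s{\left(v \right)} = -3 + 2 v^{2}$ ($s{\left(v \right)} = \left(v^{2} + v v\right) + \left(-9 + 6\right) = \left(v^{2} + v^{2}\right) - 3 = 2 v^{2} - 3 = -3 + 2 v^{2}$)
$\left(s{\left(10 \right)} + 59\right) q = \left(\left(-3 + 2 \cdot 10^{2}\right) + 59\right) \left(-136\right) = \left(\left(-3 + 2 \cdot 100\right) + 59\right) \left(-136\right) = \left(\left(-3 + 200\right) + 59\right) \left(-136\right) = \left(197 + 59\right) \left(-136\right) = 256 \left(-136\right) = -34816$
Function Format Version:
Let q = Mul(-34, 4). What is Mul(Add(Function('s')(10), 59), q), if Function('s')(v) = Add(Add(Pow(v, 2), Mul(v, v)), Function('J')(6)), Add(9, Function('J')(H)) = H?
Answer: -34816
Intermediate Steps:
Function('J')(H) = Add(-9, H)
q = -136
Function('s')(v) = Add(-3, Mul(2, Pow(v, 2))) (Function('s')(v) = Add(Add(Pow(v, 2), Mul(v, v)), Add(-9, 6)) = Add(Add(Pow(v, 2), Pow(v, 2)), -3) = Add(Mul(2, Pow(v, 2)), -3) = Add(-3, Mul(2, Pow(v, 2))))
Mul(Add(Function('s')(10), 59), q) = Mul(Add(Add(-3, Mul(2, Pow(10, 2))), 59), -136) = Mul(Add(Add(-3, Mul(2, 100)), 59), -136) = Mul(Add(Add(-3, 200), 59), -136) = Mul(Add(197, 59), -136) = Mul(256, -136) = -34816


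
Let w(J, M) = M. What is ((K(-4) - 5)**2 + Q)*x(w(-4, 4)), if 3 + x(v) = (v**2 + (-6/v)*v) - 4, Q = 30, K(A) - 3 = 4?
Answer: 102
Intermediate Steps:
K(A) = 7 (K(A) = 3 + 4 = 7)
x(v) = -13 + v**2 (x(v) = -3 + ((v**2 + (-6/v)*v) - 4) = -3 + ((v**2 - 6) - 4) = -3 + ((-6 + v**2) - 4) = -3 + (-10 + v**2) = -13 + v**2)
((K(-4) - 5)**2 + Q)*x(w(-4, 4)) = ((7 - 5)**2 + 30)*(-13 + 4**2) = (2**2 + 30)*(-13 + 16) = (4 + 30)*3 = 34*3 = 102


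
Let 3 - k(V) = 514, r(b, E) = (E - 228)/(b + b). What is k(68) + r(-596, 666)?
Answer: -304775/596 ≈ -511.37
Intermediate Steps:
r(b, E) = (-228 + E)/(2*b) (r(b, E) = (-228 + E)/((2*b)) = (-228 + E)*(1/(2*b)) = (-228 + E)/(2*b))
k(V) = -511 (k(V) = 3 - 1*514 = 3 - 514 = -511)
k(68) + r(-596, 666) = -511 + (1/2)*(-228 + 666)/(-596) = -511 + (1/2)*(-1/596)*438 = -511 - 219/596 = -304775/596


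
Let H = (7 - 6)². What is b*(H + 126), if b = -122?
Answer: -15494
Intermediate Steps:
H = 1 (H = 1² = 1)
b*(H + 126) = -122*(1 + 126) = -122*127 = -15494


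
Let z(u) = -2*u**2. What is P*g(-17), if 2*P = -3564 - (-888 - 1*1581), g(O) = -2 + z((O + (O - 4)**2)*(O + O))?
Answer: 227564057415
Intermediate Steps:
g(O) = -2 - 8*O**2*(O + (-4 + O)**2)**2 (g(O) = -2 - 2*(O + O)**2*(O + (O - 4)**2)**2 = -2 - 2*4*O**2*(O + (-4 + O)**2)**2 = -2 - 8*O**2*(O + (-4 + O)**2)**2)
P = -1095/2 (P = (-3564 - (-888 - 1*1581))/2 = (-3564 - (-888 - 1581))/2 = (-3564 - 1*(-2469))/2 = (-3564 + 2469)/2 = (1/2)*(-1095) = -1095/2 ≈ -547.50)
P*g(-17) = -1095*(-2 - 8*(-17)**2*(-17 + (-4 - 17)**2)**2)/2 = -1095*(-2 - 8*289*(-17 + (-21)**2)**2)/2 = -1095*(-2 - 8*289*(-17 + 441)**2)/2 = -1095*(-2 - 8*289*424**2)/2 = -1095*(-2 - 8*289*179776)/2 = -1095*(-2 - 415642112)/2 = -1095/2*(-415642114) = 227564057415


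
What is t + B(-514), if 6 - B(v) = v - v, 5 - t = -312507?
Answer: 312518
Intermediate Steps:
t = 312512 (t = 5 - 1*(-312507) = 5 + 312507 = 312512)
B(v) = 6 (B(v) = 6 - (v - v) = 6 - 1*0 = 6 + 0 = 6)
t + B(-514) = 312512 + 6 = 312518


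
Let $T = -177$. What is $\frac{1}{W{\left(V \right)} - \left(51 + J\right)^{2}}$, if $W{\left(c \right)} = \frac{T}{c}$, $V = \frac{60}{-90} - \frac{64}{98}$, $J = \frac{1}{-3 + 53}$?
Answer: $- \frac{242500}{598713547} \approx -0.00040503$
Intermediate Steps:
$J = \frac{1}{50} \approx 0.02$
$V = - \frac{194}{147}$ ($V = 60 \left(- \frac{1}{90}\right) - \frac{32}{49} = - \frac{2}{3} - \frac{32}{49} = - \frac{194}{147} \approx -1.3197$)
$W{\left(c \right)} = - \frac{177}{c}$
$\frac{1}{W{\left(V \right)} - \left(51 + J\right)^{2}} = \frac{1}{- \frac{177}{- \frac{194}{147}} - \left(51 + \frac{1}{50}\right)^{2}} = \frac{1}{\left(-177\right) \left(- \frac{147}{194}\right) - \left(\frac{2551}{50}\right)^{2}} = \frac{1}{\frac{26019}{194} - \frac{6507601}{2500}} = \frac{1}{- \frac{598713547}{242500}} = - \frac{242500}{598713547}$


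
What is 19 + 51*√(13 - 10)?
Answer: 19 + 51*√3 ≈ 107.33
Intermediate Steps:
19 + 51*√(13 - 10) = 19 + 51*√3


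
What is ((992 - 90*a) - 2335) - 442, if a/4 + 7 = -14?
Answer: 5775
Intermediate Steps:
a = -84 (a = -28 + 4*(-14) = -28 - 56 = -84)
((992 - 90*a) - 2335) - 442 = ((992 - 90*(-84)) - 2335) - 442 = ((992 - 1*(-7560)) - 2335) - 442 = ((992 + 7560) - 2335) - 442 = (8552 - 2335) - 442 = 6217 - 442 = 5775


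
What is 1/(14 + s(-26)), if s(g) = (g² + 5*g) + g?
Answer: 1/534 ≈ 0.0018727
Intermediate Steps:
s(g) = g² + 6*g
1/(14 + s(-26)) = 1/(14 - 26*(6 - 26)) = 1/(14 - 26*(-20)) = 1/(14 + 520) = 1/534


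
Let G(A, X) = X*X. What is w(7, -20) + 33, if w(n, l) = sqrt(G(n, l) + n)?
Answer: 33 + sqrt(407) ≈ 53.174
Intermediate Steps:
G(A, X) = X**2
w(n, l) = sqrt(n + l**2) (w(n, l) = sqrt(l**2 + n) = sqrt(n + l**2))
w(7, -20) + 33 = sqrt(7 + (-20)**2) + 33 = sqrt(7 + 400) + 33 = sqrt(407) + 33 = 33 + sqrt(407)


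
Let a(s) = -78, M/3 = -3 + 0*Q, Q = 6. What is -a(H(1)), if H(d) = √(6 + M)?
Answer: 78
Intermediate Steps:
M = -9 (M = 3*(-3 + 0*6) = 3*(-3 + 0) = 3*(-3) = -9)
H(d) = I*√3 (H(d) = √(6 - 9) = √(-3) = I*√3)
-a(H(1)) = -1*(-78) = 78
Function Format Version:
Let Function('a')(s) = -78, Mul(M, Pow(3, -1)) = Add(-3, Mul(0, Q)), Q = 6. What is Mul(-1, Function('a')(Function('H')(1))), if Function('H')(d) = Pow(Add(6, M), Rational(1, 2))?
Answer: 78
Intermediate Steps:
M = -9 (M = Mul(3, Add(-3, Mul(0, 6))) = Mul(3, Add(-3, 0)) = Mul(3, -3) = -9)
Function('H')(d) = Mul(I, Pow(3, Rational(1, 2))) (Function('H')(d) = Pow(Add(6, -9), Rational(1, 2)) = Pow(-3, Rational(1, 2)) = Mul(I, Pow(3, Rational(1, 2))))
Mul(-1, Function('a')(Function('H')(1))) = Mul(-1, -78) = 78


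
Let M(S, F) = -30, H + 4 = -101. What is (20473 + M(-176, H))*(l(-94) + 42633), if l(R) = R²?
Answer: 1052180767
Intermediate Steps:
H = -105 (H = -4 - 101 = -105)
(20473 + M(-176, H))*(l(-94) + 42633) = (20473 - 30)*((-94)² + 42633) = 20443*(8836 + 42633) = 20443*51469 = 1052180767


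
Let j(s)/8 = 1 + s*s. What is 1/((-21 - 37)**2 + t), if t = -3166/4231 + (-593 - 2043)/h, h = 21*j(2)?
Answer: 888510/2985494551 ≈ 0.00029761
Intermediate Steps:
j(s) = 8 + 8*s**2 (j(s) = 8*(1 + s*s) = 8*(1 + s**2) = 8 + 8*s**2)
h = 840 (h = 21*(8 + 8*2**2) = 21*(8 + 8*4) = 21*(8 + 32) = 21*40 = 840)
t = -3453089/888510 (t = -3166/4231 + (-593 - 2043)/840 = -3166*1/4231 - 2636*1/840 = -3166/4231 - 659/210 = -3453089/888510 ≈ -3.8864)
1/((-21 - 37)**2 + t) = 1/((-21 - 37)**2 - 3453089/888510) = 1/((-58)**2 - 3453089/888510) = 1/(3364 - 3453089/888510) = 1/(2985494551/888510) = 888510/2985494551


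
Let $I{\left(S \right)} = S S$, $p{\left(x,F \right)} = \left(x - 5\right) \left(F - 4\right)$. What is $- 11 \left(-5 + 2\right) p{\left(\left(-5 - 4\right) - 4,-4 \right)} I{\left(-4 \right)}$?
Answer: $76032$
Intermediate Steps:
$p{\left(x,F \right)} = \left(-5 + x\right) \left(-4 + F\right)$
$I{\left(S \right)} = S^{2}$
$- 11 \left(-5 + 2\right) p{\left(\left(-5 - 4\right) - 4,-4 \right)} I{\left(-4 \right)} = - 11 \left(-5 + 2\right) \left(20 - -20 - 4 \left(\left(-5 - 4\right) - 4\right) - 4 \left(\left(-5 - 4\right) - 4\right)\right) \left(-4\right)^{2} = - 11 \left(- 3 \left(20 + 20 - 4 \left(-9 - 4\right) - 4 \left(-9 - 4\right)\right)\right) 16 = - 11 \left(- 3 \left(20 + 20 - -52 - -52\right)\right) 16 = - 11 \left(- 3 \left(20 + 20 + 52 + 52\right)\right) 16 = - 11 \left(\left(-3\right) 144\right) 16 = \left(-11\right) \left(-432\right) 16 = 4752 \cdot 16 = 76032$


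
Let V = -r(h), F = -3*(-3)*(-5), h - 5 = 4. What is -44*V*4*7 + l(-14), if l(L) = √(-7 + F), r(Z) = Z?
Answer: 11088 + 2*I*√13 ≈ 11088.0 + 7.2111*I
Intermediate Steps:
h = 9 (h = 5 + 4 = 9)
F = -45 (F = 9*(-5) = -45)
V = -9 (V = -1*9 = -9)
l(L) = 2*I*√13 (l(L) = √(-7 - 45) = √(-52) = 2*I*√13)
-44*V*4*7 + l(-14) = -44*(-9*4)*7 + 2*I*√13 = -(-1584)*7 + 2*I*√13 = -44*(-252) + 2*I*√13 = 11088 + 2*I*√13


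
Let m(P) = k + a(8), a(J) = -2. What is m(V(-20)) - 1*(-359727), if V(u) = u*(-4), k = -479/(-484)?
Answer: 174107379/484 ≈ 3.5973e+5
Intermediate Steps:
k = 479/484 (k = -479*(-1/484) = 479/484 ≈ 0.98967)
V(u) = -4*u
m(P) = -489/484 (m(P) = 479/484 - 2 = -489/484)
m(V(-20)) - 1*(-359727) = -489/484 - 1*(-359727) = -489/484 + 359727 = 174107379/484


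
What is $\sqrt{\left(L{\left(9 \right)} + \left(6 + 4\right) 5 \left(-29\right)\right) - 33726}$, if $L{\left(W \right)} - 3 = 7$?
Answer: $i \sqrt{35166} \approx 187.53 i$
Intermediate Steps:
$L{\left(W \right)} = 10$ ($L{\left(W \right)} = 3 + 7 = 10$)
$\sqrt{\left(L{\left(9 \right)} + \left(6 + 4\right) 5 \left(-29\right)\right) - 33726} = \sqrt{\left(10 + \left(6 + 4\right) 5 \left(-29\right)\right) - 33726} = \sqrt{\left(10 + 10 \cdot 5 \left(-29\right)\right) - 33726} = \sqrt{\left(10 + 50 \left(-29\right)\right) - 33726} = \sqrt{\left(10 - 1450\right) - 33726} = \sqrt{-1440 - 33726} = \sqrt{-35166} = i \sqrt{35166}$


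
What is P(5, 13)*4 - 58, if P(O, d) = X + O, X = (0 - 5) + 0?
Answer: -58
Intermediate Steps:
X = -5 (X = -5 + 0 = -5)
P(O, d) = -5 + O
P(5, 13)*4 - 58 = (-5 + 5)*4 - 58 = 0*4 - 58 = 0 - 58 = -58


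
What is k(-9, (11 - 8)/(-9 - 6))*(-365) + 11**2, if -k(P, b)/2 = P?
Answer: -6449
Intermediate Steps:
k(P, b) = -2*P
k(-9, (11 - 8)/(-9 - 6))*(-365) + 11**2 = -2*(-9)*(-365) + 11**2 = 18*(-365) + 121 = -6570 + 121 = -6449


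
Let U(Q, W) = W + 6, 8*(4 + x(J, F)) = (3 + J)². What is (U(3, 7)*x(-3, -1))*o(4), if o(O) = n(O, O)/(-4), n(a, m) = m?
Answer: 52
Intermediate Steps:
x(J, F) = -4 + (3 + J)²/8
U(Q, W) = 6 + W
o(O) = -O/4 (o(O) = O/(-4) = O*(-¼) = -O/4)
(U(3, 7)*x(-3, -1))*o(4) = ((6 + 7)*(-4 + (3 - 3)²/8))*(-¼*4) = (13*(-4 + (⅛)*0²))*(-1) = (13*(-4 + (⅛)*0))*(-1) = (13*(-4 + 0))*(-1) = (13*(-4))*(-1) = -52*(-1) = 52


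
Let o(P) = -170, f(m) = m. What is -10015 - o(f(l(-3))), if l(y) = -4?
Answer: -9845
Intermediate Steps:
-10015 - o(f(l(-3))) = -10015 - 1*(-170) = -10015 + 170 = -9845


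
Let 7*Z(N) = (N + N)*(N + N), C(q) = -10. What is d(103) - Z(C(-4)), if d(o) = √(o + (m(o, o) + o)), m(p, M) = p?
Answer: -400/7 + √309 ≈ -39.564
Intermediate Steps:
Z(N) = 4*N²/7 (Z(N) = ((N + N)*(N + N))/7 = ((2*N)*(2*N))/7 = (4*N²)/7 = 4*N²/7)
d(o) = √3*√o (d(o) = √(o + (o + o)) = √(o + 2*o) = √(3*o) = √3*√o)
d(103) - Z(C(-4)) = √3*√103 - 4*(-10)²/7 = √309 - 4*100/7 = √309 - 1*400/7 = √309 - 400/7 = -400/7 + √309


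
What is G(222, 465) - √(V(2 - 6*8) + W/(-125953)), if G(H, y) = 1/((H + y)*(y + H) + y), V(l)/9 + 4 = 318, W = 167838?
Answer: 1/472434 - 2*√11202742849755/125953 ≈ -53.148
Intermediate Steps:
V(l) = 2826 (V(l) = -36 + 9*318 = -36 + 2862 = 2826)
G(H, y) = 1/(y + (H + y)²) (G(H, y) = 1/((H + y)*(H + y) + y) = 1/((H + y)² + y) = 1/(y + (H + y)²))
G(222, 465) - √(V(2 - 6*8) + W/(-125953)) = 1/(465 + (222 + 465)²) - √(2826 + 167838/(-125953)) = 1/(465 + 687²) - √(2826 + 167838*(-1/125953)) = 1/(465 + 471969) - √(2826 - 167838/125953) = 1/472434 - √(355775340/125953) = 1/472434 - 2*√11202742849755/125953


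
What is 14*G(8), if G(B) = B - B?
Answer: 0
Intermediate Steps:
G(B) = 0
14*G(8) = 14*0 = 0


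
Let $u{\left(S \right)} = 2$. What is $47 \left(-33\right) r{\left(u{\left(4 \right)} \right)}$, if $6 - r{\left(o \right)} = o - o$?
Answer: $-9306$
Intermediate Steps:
$r{\left(o \right)} = 6$ ($r{\left(o \right)} = 6 - \left(o - o\right) = 6 - 0 = 6 + 0 = 6$)
$47 \left(-33\right) r{\left(u{\left(4 \right)} \right)} = 47 \left(-33\right) 6 = \left(-1551\right) 6 = -9306$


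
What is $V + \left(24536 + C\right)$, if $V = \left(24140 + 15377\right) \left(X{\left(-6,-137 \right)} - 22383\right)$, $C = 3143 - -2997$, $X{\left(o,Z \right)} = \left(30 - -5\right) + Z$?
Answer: $-888509069$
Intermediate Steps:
$X{\left(o,Z \right)} = 35 + Z$ ($X{\left(o,Z \right)} = \left(30 + 5\right) + Z = 35 + Z$)
$C = 6140$ ($C = 3143 + 2997 = 6140$)
$V = -888539745$ ($V = \left(24140 + 15377\right) \left(\left(35 - 137\right) - 22383\right) = 39517 \left(-102 - 22383\right) = 39517 \left(-22485\right) = -888539745$)
$V + \left(24536 + C\right) = -888539745 + \left(24536 + 6140\right) = -888539745 + 30676 = -888509069$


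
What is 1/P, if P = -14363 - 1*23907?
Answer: -1/38270 ≈ -2.6130e-5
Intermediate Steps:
P = -38270 (P = -14363 - 23907 = -38270)
1/P = 1/(-38270) = -1/38270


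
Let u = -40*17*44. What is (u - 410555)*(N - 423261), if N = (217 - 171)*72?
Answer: 184977035775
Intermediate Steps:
N = 3312 (N = 46*72 = 3312)
u = -29920 (u = -680*44 = -29920)
(u - 410555)*(N - 423261) = (-29920 - 410555)*(3312 - 423261) = -440475*(-419949) = 184977035775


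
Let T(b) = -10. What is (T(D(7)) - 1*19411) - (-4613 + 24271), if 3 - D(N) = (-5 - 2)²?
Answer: -39079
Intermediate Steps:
D(N) = -46 (D(N) = 3 - (-5 - 2)² = 3 - 1*(-7)² = 3 - 1*49 = 3 - 49 = -46)
(T(D(7)) - 1*19411) - (-4613 + 24271) = (-10 - 1*19411) - (-4613 + 24271) = (-10 - 19411) - 1*19658 = -19421 - 19658 = -39079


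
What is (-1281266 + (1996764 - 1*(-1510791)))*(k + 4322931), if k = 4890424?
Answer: 20511590889595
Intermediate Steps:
(-1281266 + (1996764 - 1*(-1510791)))*(k + 4322931) = (-1281266 + (1996764 - 1*(-1510791)))*(4890424 + 4322931) = (-1281266 + (1996764 + 1510791))*9213355 = (-1281266 + 3507555)*9213355 = 2226289*9213355 = 20511590889595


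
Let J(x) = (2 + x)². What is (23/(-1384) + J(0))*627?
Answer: 3456651/1384 ≈ 2497.6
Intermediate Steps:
(23/(-1384) + J(0))*627 = (23/(-1384) + (2 + 0)²)*627 = (23*(-1/1384) + 2²)*627 = (-23/1384 + 4)*627 = (5513/1384)*627 = 3456651/1384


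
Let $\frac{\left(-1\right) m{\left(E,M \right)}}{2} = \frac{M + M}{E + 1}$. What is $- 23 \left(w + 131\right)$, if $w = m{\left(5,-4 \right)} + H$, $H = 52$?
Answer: $- \frac{12811}{3} \approx -4270.3$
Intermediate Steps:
$m{\left(E,M \right)} = - \frac{4 M}{1 + E}$ ($m{\left(E,M \right)} = - 2 \frac{M + M}{E + 1} = - 2 \frac{2 M}{1 + E} = - \frac{4 M}{1 + E}$)
$w = \frac{164}{3}$ ($w = \left(-4\right) \left(-4\right) \frac{1}{1 + 5} + 52 = \left(-4\right) \left(-4\right) \frac{1}{6} + 52 = \frac{8}{3} + 52 = \frac{164}{3} \approx 54.667$)
$- 23 \left(w + 131\right) = - 23 \left(\frac{164}{3} + 131\right) = \left(-23\right) \frac{557}{3} = - \frac{12811}{3}$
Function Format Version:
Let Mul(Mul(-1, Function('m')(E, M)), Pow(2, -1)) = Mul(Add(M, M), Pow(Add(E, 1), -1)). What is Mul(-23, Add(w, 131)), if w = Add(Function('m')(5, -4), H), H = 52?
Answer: Rational(-12811, 3) ≈ -4270.3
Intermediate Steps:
Function('m')(E, M) = Mul(-4, M, Pow(Add(1, E), -1)) (Function('m')(E, M) = Mul(-2, Mul(Add(M, M), Pow(Add(E, 1), -1))) = Mul(-2, Mul(Mul(2, M), Pow(Add(1, E), -1))) = Mul(-2, Mul(2, M, Pow(Add(1, E), -1))) = Mul(-4, M, Pow(Add(1, E), -1)))
w = Rational(164, 3) (w = Add(Mul(-4, -4, Pow(Add(1, 5), -1)), 52) = Add(Mul(-4, -4, Pow(6, -1)), 52) = Add(Mul(-4, -4, Rational(1, 6)), 52) = Add(Rational(8, 3), 52) = Rational(164, 3) ≈ 54.667)
Mul(-23, Add(w, 131)) = Mul(-23, Add(Rational(164, 3), 131)) = Mul(-23, Rational(557, 3)) = Rational(-12811, 3)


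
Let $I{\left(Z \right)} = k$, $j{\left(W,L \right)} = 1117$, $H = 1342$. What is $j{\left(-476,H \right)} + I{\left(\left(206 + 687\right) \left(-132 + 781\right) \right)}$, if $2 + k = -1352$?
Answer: $-237$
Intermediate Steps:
$k = -1354$ ($k = -2 - 1352 = -1354$)
$I{\left(Z \right)} = -1354$
$j{\left(-476,H \right)} + I{\left(\left(206 + 687\right) \left(-132 + 781\right) \right)} = 1117 - 1354 = -237$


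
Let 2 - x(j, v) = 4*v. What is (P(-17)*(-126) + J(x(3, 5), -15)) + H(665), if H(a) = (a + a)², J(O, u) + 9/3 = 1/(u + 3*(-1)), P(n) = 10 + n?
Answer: 31856021/18 ≈ 1.7698e+6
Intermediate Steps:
x(j, v) = 2 - 4*v
J(O, u) = -3 + 1/(-3 + u) (J(O, u) = -3 + 1/(u + 3*(-1)) = -3 + 1/(u - 3) = -3 + 1/(-3 + u))
H(a) = 4*a² (H(a) = (2*a)² = 4*a²)
(P(-17)*(-126) + J(x(3, 5), -15)) + H(665) = ((10 - 17)*(-126) + (10 - 3*(-15))/(-3 - 15)) + 4*665² = (-7*(-126) + (10 + 45)/(-18)) + 4*442225 = (882 - 1/18*55) + 1768900 = (882 - 55/18) + 1768900 = 15821/18 + 1768900 = 31856021/18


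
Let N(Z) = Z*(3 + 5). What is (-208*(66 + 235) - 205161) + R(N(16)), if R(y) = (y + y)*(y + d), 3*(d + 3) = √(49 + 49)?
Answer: -235769 + 1792*√2/3 ≈ -2.3492e+5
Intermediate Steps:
d = -3 + 7*√2/3 (d = -3 + √(49 + 49)/3 = -3 + √98/3 = -3 + (7*√2)/3 = -3 + 7*√2/3 ≈ 0.29983)
N(Z) = 8*Z (N(Z) = Z*8 = 8*Z)
R(y) = 2*y*(-3 + y + 7*√2/3) (R(y) = (y + y)*(y + (-3 + 7*√2/3)) = (2*y)*(-3 + y + 7*√2/3) = 2*y*(-3 + y + 7*√2/3))
(-208*(66 + 235) - 205161) + R(N(16)) = (-208*(66 + 235) - 205161) + 2*(8*16)*(-9 + 3*(8*16) + 7*√2)/3 = (-208*301 - 205161) + (⅔)*128*(-9 + 3*128 + 7*√2) = (-62608 - 205161) + (⅔)*128*(-9 + 384 + 7*√2) = -267769 + (⅔)*128*(375 + 7*√2) = -267769 + (32000 + 1792*√2/3) = -235769 + 1792*√2/3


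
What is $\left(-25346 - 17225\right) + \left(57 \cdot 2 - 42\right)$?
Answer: $-42499$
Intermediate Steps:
$\left(-25346 - 17225\right) + \left(57 \cdot 2 - 42\right) = -42571 + \left(114 - 42\right) = -42571 + 72 = -42499$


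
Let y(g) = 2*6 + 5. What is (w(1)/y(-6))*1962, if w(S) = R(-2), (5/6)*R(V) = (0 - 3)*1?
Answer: -35316/85 ≈ -415.48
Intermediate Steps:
R(V) = -18/5 (R(V) = 6*((0 - 3)*1)/5 = 6*(-3*1)/5 = (6/5)*(-3) = -18/5)
w(S) = -18/5
y(g) = 17 (y(g) = 12 + 5 = 17)
(w(1)/y(-6))*1962 = -18/5/17*1962 = -18/5*1/17*1962 = -18/85*1962 = -35316/85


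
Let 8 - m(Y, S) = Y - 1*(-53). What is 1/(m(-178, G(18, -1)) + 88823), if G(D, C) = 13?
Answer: 1/88956 ≈ 1.1242e-5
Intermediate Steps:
m(Y, S) = -45 - Y (m(Y, S) = 8 - (Y - 1*(-53)) = 8 - (Y + 53) = 8 - (53 + Y) = 8 + (-53 - Y) = -45 - Y)
1/(m(-178, G(18, -1)) + 88823) = 1/((-45 - 1*(-178)) + 88823) = 1/((-45 + 178) + 88823) = 1/(133 + 88823) = 1/88956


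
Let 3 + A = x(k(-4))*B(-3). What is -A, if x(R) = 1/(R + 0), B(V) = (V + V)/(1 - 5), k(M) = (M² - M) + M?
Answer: 93/32 ≈ 2.9063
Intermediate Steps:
k(M) = M²
B(V) = -V/2 (B(V) = (2*V)/(-4) = (2*V)*(-¼) = -V/2)
x(R) = 1/R
A = -93/32 (A = -3 + (-½*(-3))/((-4)²) = -3 + (3/2)/16 = -3 + (1/16)*(3/2) = -3 + 3/32 = -93/32 ≈ -2.9063)
-A = -1*(-93/32) = 93/32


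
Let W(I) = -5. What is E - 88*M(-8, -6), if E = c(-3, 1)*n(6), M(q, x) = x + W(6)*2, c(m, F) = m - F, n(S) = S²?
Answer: 1264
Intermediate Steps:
M(q, x) = -10 + x (M(q, x) = x - 5*2 = x - 10 = -10 + x)
E = -144 (E = (-3 - 1*1)*6² = (-3 - 1)*36 = -4*36 = -144)
E - 88*M(-8, -6) = -144 - 88*(-10 - 6) = -144 - 88*(-16) = -144 + 1408 = 1264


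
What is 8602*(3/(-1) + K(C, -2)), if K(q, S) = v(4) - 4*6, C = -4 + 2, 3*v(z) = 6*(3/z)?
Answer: -219351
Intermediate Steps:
v(z) = 6/z (v(z) = (6*(3/z))/3 = (18/z)/3 = 6/z)
C = -2
K(q, S) = -45/2 (K(q, S) = 6/4 - 4*6 = 6*(¼) - 24 = 3/2 - 24 = -45/2)
8602*(3/(-1) + K(C, -2)) = 8602*(3/(-1) - 45/2) = 8602*(-1*3 - 45/2) = 8602*(-3 - 45/2) = 8602*(-51/2) = -219351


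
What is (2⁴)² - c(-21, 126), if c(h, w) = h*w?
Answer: 2902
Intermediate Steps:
(2⁴)² - c(-21, 126) = (2⁴)² - (-21)*126 = 16² - 1*(-2646) = 256 + 2646 = 2902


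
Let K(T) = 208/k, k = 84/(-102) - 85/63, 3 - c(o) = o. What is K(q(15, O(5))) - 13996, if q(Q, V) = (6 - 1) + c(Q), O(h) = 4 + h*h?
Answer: -2522420/179 ≈ -14092.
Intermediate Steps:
c(o) = 3 - o
O(h) = 4 + h²
k = -2327/1071 (k = 84*(-1/102) - 85*1/63 = -14/17 - 85/63 = -2327/1071 ≈ -2.1727)
q(Q, V) = 8 - Q (q(Q, V) = (6 - 1) + (3 - Q) = 5 + (3 - Q) = 8 - Q)
K(T) = -17136/179 (K(T) = 208/(-2327/1071) = 208*(-1071/2327) = -17136/179)
K(q(15, O(5))) - 13996 = -17136/179 - 13996 = -2522420/179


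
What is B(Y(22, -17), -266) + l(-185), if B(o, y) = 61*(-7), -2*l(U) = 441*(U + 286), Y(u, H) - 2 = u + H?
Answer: -45395/2 ≈ -22698.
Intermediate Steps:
Y(u, H) = 2 + H + u (Y(u, H) = 2 + (u + H) = 2 + (H + u) = 2 + H + u)
l(U) = -63063 - 441*U/2 (l(U) = -441*(U + 286)/2 = -441*(286 + U)/2 = -(126126 + 441*U)/2 = -63063 - 441*U/2)
B(o, y) = -427
B(Y(22, -17), -266) + l(-185) = -427 + (-63063 - 441/2*(-185)) = -427 + (-63063 + 81585/2) = -427 - 44541/2 = -45395/2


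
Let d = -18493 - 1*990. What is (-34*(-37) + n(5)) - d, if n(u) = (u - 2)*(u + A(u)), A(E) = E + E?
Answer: 20786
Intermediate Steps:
A(E) = 2*E
n(u) = 3*u*(-2 + u) (n(u) = (u - 2)*(u + 2*u) = (-2 + u)*(3*u) = 3*u*(-2 + u))
d = -19483 (d = -18493 - 990 = -19483)
(-34*(-37) + n(5)) - d = (-34*(-37) + 3*5*(-2 + 5)) - 1*(-19483) = (1258 + 3*5*3) + 19483 = (1258 + 45) + 19483 = 1303 + 19483 = 20786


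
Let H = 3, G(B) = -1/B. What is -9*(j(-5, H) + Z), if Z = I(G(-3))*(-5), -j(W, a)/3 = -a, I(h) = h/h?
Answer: -36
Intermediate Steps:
I(h) = 1
j(W, a) = 3*a (j(W, a) = -(-3)*a = 3*a)
Z = -5 (Z = 1*(-5) = -5)
-9*(j(-5, H) + Z) = -9*(3*3 - 5) = -9*(9 - 5) = -9*4 = -36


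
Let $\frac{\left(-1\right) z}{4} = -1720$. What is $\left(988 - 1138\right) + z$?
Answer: $6730$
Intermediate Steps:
$z = 6880$ ($z = \left(-4\right) \left(-1720\right) = 6880$)
$\left(988 - 1138\right) + z = \left(988 - 1138\right) + 6880 = -150 + 6880 = 6730$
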